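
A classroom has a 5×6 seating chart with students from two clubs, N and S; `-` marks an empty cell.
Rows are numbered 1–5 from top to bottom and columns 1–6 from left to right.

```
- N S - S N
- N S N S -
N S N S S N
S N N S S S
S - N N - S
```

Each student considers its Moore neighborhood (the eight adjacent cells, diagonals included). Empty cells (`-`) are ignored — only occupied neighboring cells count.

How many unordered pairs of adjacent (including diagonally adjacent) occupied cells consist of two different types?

32

Scan each occupied cell's neighbors to the right and below (and the two forward diagonals) so each pair is counted once.
From row 1: 7 unlike of 10 pairs (running 7/10).
From row 2: 8 unlike of 15 pairs (running 15/25).
From row 3: 11 unlike of 21 pairs (running 26/46).
From row 4: 6 unlike of 15 pairs (running 32/61).
From row 5: 0 unlike of 1 pairs (running 32/62).
Total adjacent occupied pairs: 62; unlike-type pairs: 32.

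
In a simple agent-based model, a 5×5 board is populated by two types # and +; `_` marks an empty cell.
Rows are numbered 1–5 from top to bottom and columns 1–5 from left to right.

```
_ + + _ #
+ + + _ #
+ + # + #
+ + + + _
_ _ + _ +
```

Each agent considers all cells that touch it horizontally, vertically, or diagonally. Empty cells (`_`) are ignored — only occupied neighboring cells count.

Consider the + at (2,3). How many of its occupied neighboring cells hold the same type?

Occupied neighbors of (2,3): (1,2)=+, (1,3)=+, (2,2)=+, (3,2)=+, (3,3)=#, (3,4)=+.
Same type (+): 5 of 6.

5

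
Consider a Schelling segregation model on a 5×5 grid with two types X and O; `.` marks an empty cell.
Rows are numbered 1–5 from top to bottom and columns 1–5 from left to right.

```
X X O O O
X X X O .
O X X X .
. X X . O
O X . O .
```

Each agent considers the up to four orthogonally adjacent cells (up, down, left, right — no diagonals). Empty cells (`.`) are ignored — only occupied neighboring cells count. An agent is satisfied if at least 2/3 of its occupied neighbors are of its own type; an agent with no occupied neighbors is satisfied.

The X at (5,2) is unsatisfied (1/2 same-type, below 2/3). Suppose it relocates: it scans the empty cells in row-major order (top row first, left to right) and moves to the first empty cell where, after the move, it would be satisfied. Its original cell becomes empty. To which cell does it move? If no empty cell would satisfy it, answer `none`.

Vacating (5,2). Empty cells in order:
  (2,5): 0/2 same-type → still unsatisfied.
  (3,5): 1/2 same-type → still unsatisfied.
  (4,1): 1/3 same-type → still unsatisfied.
  (4,4): 2/4 same-type → still unsatisfied.
  (5,3): 1/2 same-type → still unsatisfied.
  (5,5): 0/2 same-type → still unsatisfied.

none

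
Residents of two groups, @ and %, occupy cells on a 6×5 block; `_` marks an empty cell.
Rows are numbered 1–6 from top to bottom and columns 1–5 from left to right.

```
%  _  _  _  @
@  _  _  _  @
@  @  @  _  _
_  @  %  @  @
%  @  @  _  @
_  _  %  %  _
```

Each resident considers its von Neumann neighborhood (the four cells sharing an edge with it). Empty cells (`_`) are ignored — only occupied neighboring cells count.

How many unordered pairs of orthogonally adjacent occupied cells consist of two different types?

Scan each occupied cell's neighbors to the right and below so each pair is counted once.
From row 1: 1 unlike of 2 pairs (running 1/2).
From row 2: 0 unlike of 1 pairs (running 1/3).
From row 3: 1 unlike of 4 pairs (running 2/7).
From row 4: 3 unlike of 6 pairs (running 5/13).
From row 5: 2 unlike of 3 pairs (running 7/16).
From row 6: 0 unlike of 1 pairs (running 7/17).
Total adjacent occupied pairs: 17; unlike-type pairs: 7.

7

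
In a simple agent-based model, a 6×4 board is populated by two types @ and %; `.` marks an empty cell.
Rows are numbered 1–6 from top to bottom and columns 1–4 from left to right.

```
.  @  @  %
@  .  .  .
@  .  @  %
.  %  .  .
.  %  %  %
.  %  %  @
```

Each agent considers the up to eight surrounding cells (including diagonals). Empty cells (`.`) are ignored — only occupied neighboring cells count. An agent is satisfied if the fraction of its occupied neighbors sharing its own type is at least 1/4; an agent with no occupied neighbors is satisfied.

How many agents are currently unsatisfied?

4

Row 1: (1,2)@ 2/2 ok · (1,3)@ 1/2 ok · (1,4)% 0/1 unhappy
Row 2: (2,1)@ 2/2 ok
Row 3: (3,1)@ 1/2 ok · (3,3)@ 0/2 unhappy · (3,4)% 0/1 unhappy
Row 4: (4,2)% 2/4 ok
Row 5: (5,2)% 4/4 ok · (5,3)% 5/6 ok · (5,4)% 2/3 ok
Row 6: (6,2)% 3/3 ok · (6,3)% 4/5 ok · (6,4)@ 0/3 unhappy
Unsatisfied: (1,4), (3,3), (3,4), (6,4) — 4 in total.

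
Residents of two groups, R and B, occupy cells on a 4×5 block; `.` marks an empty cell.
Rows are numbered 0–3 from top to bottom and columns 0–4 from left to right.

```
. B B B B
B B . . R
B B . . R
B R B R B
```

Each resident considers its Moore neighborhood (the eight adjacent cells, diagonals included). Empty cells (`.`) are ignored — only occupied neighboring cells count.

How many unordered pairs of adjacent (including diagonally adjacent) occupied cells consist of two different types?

9

Scan each occupied cell's neighbors to the right and below (and the two forward diagonals) so each pair is counted once.
From row 0: 2 unlike of 8 pairs (running 2/8).
From row 1: 0 unlike of 6 pairs (running 2/14).
From row 2: 3 unlike of 8 pairs (running 5/22).
From row 3: 4 unlike of 4 pairs (running 9/26).
Total adjacent occupied pairs: 26; unlike-type pairs: 9.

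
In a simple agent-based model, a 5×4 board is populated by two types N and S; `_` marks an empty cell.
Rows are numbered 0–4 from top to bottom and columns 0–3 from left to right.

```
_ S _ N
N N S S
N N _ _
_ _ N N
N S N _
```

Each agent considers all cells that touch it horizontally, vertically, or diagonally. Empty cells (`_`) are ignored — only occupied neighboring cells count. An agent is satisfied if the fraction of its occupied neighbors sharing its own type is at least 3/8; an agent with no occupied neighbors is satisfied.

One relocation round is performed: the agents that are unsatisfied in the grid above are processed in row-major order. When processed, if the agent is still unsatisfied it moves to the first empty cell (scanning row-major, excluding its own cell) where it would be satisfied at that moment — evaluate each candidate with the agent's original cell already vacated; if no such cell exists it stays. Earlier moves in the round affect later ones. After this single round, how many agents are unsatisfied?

Initially unsatisfied (in order): (0,1), (0,3), (4,0), (4,1).
  (0,1) → (0,2).
  (0,3) → (0,0).
  (4,0) → (0,1).
  (4,1) → (0,3).
Resulting grid:
N N S S
N N S S
N N _ _
_ _ N N
_ _ N _
All satisfied now.

0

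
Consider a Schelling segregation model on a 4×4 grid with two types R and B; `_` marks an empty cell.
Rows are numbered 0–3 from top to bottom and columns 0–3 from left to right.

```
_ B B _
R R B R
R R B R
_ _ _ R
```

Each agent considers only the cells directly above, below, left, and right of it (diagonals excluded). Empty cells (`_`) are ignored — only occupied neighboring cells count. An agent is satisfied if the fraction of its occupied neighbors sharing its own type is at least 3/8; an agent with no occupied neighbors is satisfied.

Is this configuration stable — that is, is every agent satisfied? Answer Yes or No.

Row 0: (0,1)B 1/2 ok · (0,2)B 2/2 ok
Row 1: (1,0)R 2/2 ok · (1,1)R 2/4 ok · (1,2)B 2/4 ok · (1,3)R 1/2 ok
Row 2: (2,0)R 2/2 ok · (2,1)R 2/3 ok · (2,2)B 1/3 unhappy · (2,3)R 2/3 ok
Row 3: (3,3)R 1/1 ok
For instance (2,2) has only 1/3 same-type neighbors, below 3/8.

No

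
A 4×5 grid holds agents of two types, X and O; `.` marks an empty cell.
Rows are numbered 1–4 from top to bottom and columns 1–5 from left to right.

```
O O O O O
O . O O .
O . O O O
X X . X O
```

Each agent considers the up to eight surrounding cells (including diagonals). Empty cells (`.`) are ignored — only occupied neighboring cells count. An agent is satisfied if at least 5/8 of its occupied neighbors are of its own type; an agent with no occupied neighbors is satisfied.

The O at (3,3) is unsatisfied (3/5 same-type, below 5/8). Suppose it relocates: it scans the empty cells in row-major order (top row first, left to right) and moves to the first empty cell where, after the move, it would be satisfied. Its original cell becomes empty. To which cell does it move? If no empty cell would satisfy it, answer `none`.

Vacating (3,3). Empty cells in order:
  (2,2): 6/6 same-type → satisfied — stop here.

(2,2)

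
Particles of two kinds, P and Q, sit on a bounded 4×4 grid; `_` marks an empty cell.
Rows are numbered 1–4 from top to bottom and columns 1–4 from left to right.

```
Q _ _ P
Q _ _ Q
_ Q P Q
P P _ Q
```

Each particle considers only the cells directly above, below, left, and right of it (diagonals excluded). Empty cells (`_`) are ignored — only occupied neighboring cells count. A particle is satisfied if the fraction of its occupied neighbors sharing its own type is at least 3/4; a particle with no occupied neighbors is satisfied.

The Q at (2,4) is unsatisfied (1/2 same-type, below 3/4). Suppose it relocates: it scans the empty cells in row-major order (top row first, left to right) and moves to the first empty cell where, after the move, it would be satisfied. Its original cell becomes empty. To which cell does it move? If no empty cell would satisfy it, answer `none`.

(1,2)

Vacating (2,4). Empty cells in order:
  (1,2): 1/1 same-type → satisfied — stop here.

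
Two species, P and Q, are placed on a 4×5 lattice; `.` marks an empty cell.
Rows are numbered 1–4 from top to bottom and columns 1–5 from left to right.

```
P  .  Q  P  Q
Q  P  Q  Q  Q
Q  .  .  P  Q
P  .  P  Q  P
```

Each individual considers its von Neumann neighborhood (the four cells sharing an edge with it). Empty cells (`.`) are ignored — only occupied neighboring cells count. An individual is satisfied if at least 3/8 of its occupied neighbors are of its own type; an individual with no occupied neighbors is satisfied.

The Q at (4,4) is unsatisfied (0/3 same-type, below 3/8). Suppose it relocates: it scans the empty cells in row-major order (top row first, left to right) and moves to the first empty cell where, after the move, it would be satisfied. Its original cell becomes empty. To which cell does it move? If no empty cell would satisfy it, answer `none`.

(3,2)

Vacating (4,4). Empty cells in order:
  (1,2): 1/3 same-type → still unsatisfied.
  (3,2): 1/2 same-type → satisfied — stop here.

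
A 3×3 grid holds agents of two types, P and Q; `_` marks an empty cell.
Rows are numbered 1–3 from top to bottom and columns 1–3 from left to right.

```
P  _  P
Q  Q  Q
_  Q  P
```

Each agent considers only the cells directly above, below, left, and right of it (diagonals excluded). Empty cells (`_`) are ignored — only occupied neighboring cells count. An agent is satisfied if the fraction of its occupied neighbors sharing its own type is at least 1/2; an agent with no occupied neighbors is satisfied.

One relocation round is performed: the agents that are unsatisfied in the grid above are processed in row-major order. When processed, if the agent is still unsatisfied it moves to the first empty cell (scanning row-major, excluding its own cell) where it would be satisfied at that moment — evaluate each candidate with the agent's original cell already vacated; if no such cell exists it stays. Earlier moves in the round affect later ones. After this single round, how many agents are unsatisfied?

1

Initially unsatisfied (in order): (1,1), (1,3), (2,3), (3,3).
  (1,1) → (1,2).
  (1,3): now satisfied by earlier moves; stays.
  (2,3) → (1,1).
  (3,3) → (2,3).
Resulting grid:
Q P P
Q Q P
_ Q _
Unsatisfied now: (1,2).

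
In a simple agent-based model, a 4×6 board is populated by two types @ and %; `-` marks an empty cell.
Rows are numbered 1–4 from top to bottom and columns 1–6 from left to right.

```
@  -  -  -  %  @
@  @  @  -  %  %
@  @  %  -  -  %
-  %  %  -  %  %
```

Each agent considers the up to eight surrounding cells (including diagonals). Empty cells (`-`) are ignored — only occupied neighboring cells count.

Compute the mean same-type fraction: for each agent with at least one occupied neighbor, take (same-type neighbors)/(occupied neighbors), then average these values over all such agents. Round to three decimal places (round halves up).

(1,1)@ 2/2
(1,5)% 2/3
(1,6)@ 0/3
(2,1)@ 4/4
(2,2)@ 5/6
(2,3)@ 2/3
(2,5)% 3/4
(2,6)% 3/4
(3,1)@ 3/4
(3,2)@ 4/7
(3,3)% 2/5
(3,6)% 4/4
(4,2)% 2/4
(4,3)% 2/3
(4,5)% 2/2
(4,6)% 2/2
Sum over 16 agents: 2/2 + 2/3 + 0/3 + 4/4 + 5/6 + 2/3 + 3/4 + 3/4 + 3/4 + 4/7 + 2/5 + 4/4 + 2/4 + 2/3 + 2/2 + 2/2 = 4853/420; mean = 4853/420 ÷ 16 = 4853/6720 = 0.722172… → 0.722.

0.722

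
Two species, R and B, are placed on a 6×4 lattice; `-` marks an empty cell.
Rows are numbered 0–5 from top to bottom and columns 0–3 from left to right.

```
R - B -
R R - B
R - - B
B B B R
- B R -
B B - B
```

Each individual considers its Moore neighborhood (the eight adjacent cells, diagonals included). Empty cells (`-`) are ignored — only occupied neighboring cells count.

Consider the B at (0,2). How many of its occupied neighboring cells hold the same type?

1

Occupied neighbors of (0,2): (1,1)=R, (1,3)=B.
Same type (B): 1 of 2.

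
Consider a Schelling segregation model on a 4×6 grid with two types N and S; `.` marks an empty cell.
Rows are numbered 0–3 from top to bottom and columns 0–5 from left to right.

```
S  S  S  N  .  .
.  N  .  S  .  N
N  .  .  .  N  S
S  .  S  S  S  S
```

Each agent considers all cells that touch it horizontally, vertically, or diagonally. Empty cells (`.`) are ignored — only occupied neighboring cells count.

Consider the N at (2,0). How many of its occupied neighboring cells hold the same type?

1

Occupied neighbors of (2,0): (1,1)=N, (3,0)=S.
Same type (N): 1 of 2.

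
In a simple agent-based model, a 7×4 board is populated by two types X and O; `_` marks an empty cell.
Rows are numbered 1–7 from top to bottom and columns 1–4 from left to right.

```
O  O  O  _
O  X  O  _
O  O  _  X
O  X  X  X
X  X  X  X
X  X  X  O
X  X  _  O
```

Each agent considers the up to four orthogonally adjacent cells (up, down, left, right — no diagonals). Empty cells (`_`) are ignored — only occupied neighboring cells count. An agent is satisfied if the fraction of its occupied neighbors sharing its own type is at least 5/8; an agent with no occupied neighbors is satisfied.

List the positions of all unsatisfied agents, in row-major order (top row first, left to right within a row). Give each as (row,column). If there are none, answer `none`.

Row 1: (1,1)O 2/2 ok · (1,2)O 2/3 ok · (1,3)O 2/2 ok
Row 2: (2,1)O 2/3 ok · (2,2)X 0/4 unhappy · (2,3)O 1/2 unhappy
Row 3: (3,1)O 3/3 ok · (3,2)O 1/3 unhappy · (3,4)X 1/1 ok
Row 4: (4,1)O 1/3 unhappy · (4,2)X 2/4 unhappy · (4,3)X 3/3 ok · (4,4)X 3/3 ok
Row 5: (5,1)X 2/3 ok · (5,2)X 4/4 ok · (5,3)X 4/4 ok · (5,4)X 2/3 ok
Row 6: (6,1)X 3/3 ok · (6,2)X 4/4 ok · (6,3)X 2/3 ok · (6,4)O 1/3 unhappy
Row 7: (7,1)X 2/2 ok · (7,2)X 2/2 ok · (7,4)O 1/1 ok

(2,2), (2,3), (3,2), (4,1), (4,2), (6,4)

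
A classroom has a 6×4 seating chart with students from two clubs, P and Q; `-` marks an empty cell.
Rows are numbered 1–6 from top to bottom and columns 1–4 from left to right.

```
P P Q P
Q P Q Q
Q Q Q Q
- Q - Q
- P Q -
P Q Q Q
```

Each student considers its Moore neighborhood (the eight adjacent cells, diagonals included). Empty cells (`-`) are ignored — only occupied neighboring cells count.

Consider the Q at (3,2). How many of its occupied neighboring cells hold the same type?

5

Occupied neighbors of (3,2): (2,1)=Q, (2,2)=P, (2,3)=Q, (3,1)=Q, (3,3)=Q, (4,2)=Q.
Same type (Q): 5 of 6.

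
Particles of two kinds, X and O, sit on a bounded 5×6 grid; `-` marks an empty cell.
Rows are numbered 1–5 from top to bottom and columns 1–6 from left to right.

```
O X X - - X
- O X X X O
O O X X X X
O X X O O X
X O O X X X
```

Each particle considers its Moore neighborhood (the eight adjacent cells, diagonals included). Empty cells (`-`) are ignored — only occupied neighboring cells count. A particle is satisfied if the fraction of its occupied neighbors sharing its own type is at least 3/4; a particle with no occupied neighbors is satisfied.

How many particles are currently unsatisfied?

21

(1,1)O 1/2 not
(1,2)X 2/4 not
(1,3)X 3/4 satisfied
(1,6)X 1/2 not
(2,2)O 3/7 not
(2,3)X 5/7 not
(2,4)X 6/6 satisfied
(2,5)X 5/6 satisfied
(2,6)O 0/4 not
(3,1)O 3/4 satisfied
(3,2)O 3/7 not
(3,3)X 5/8 not
(3,4)X 6/8 satisfied
(3,5)X 5/8 not
(3,6)X 3/5 not
(4,1)O 3/5 not
(4,2)X 3/8 not
(4,3)X 4/8 not
(4,4)O 2/8 not
(4,5)O 1/8 not
(4,6)X 4/5 satisfied
(5,1)X 1/3 not
(5,2)O 2/5 not
(5,3)O 2/5 not
(5,4)X 2/5 not
(5,5)X 3/5 not
(5,6)X 2/3 not
Unsatisfied: (1,1), (1,2), (1,6), (2,2), (2,3), (2,6), (3,2), (3,3), (3,5), (3,6), (4,1), (4,2), (4,3), (4,4), (4,5), (5,1), (5,2), (5,3), (5,4), (5,5), (5,6) — 21 in total.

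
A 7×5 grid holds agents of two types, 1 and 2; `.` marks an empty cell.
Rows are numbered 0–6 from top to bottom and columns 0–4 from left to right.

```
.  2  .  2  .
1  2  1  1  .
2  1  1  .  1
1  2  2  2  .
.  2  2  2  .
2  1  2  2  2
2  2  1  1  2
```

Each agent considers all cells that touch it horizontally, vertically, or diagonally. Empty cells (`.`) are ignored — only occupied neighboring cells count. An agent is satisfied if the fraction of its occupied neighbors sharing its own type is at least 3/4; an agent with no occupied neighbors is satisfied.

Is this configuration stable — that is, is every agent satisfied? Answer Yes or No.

(0,1)2 1/3 unhappy
(0,3)2 0/2 unhappy
(1,0)1 1/4 unhappy
(1,1)2 2/6 unhappy
(1,2)1 3/6 unhappy
(1,3)1 3/4 ok
(2,0)2 2/5 unhappy
(2,1)1 4/8 unhappy
(2,2)1 3/7 unhappy
(2,4)1 1/2 unhappy
(3,0)1 1/4 unhappy
(3,1)2 4/7 unhappy
(3,2)2 5/7 unhappy
(3,3)2 3/5 unhappy
(4,1)2 5/7 unhappy
(4,2)2 7/8 ok
(4,3)2 6/6 ok
(5,0)2 3/4 ok
(5,1)1 1/7 unhappy
(5,2)2 5/8 unhappy
(5,3)2 5/7 unhappy
(5,4)2 3/4 ok
(6,0)2 2/3 unhappy
(6,1)2 3/5 unhappy
(6,2)1 2/5 unhappy
(6,3)1 1/5 unhappy
(6,4)2 2/3 unhappy
For instance (0,1) has only 1/3 same-type neighbors, below 3/4.

No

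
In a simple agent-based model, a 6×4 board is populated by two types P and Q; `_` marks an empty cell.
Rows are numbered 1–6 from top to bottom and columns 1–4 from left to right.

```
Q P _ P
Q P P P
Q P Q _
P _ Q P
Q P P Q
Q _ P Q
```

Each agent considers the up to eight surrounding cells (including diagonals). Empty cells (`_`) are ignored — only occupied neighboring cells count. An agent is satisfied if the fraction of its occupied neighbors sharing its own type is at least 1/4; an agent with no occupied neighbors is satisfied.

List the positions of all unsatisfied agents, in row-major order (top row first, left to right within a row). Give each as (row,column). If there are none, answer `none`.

(3,3)

Row 1: (1,1)Q 1/3 satisfied · (1,2)P 2/4 satisfied · (1,4)P 2/2 satisfied
Row 2: (2,1)Q 2/5 satisfied · (2,2)P 3/7 satisfied · (2,3)P 5/6 satisfied · (2,4)P 2/3 satisfied
Row 3: (3,1)Q 1/4 satisfied · (3,2)P 3/7 satisfied · (3,3)Q 1/6 not
Row 4: (4,1)P 2/4 satisfied · (4,3)Q 2/6 satisfied · (4,4)P 1/4 satisfied
Row 5: (5,1)Q 1/3 satisfied · (5,2)P 3/6 satisfied · (5,3)P 3/6 satisfied · (5,4)Q 2/5 satisfied
Row 6: (6,1)Q 1/2 satisfied · (6,3)P 2/4 satisfied · (6,4)Q 1/3 satisfied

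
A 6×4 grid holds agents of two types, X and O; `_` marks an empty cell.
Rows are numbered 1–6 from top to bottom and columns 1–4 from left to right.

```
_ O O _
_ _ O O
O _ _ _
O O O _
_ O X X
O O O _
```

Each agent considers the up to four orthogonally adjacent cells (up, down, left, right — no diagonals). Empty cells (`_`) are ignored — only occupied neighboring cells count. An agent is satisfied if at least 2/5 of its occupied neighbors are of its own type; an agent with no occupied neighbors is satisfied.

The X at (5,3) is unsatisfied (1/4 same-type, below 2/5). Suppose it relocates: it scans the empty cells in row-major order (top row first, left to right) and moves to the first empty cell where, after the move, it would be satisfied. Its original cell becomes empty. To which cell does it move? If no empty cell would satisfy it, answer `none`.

Vacating (5,3). Empty cells in order:
  (1,1): 0/1 same-type → still unsatisfied.
  (1,4): 0/2 same-type → still unsatisfied.
  (2,1): 0/1 same-type → still unsatisfied.
  (2,2): 0/2 same-type → still unsatisfied.
  (3,2): 0/2 same-type → still unsatisfied.
  (3,3): 0/2 same-type → still unsatisfied.
  (3,4): 0/1 same-type → still unsatisfied.
  (4,4): 1/2 same-type → satisfied — stop here.

(4,4)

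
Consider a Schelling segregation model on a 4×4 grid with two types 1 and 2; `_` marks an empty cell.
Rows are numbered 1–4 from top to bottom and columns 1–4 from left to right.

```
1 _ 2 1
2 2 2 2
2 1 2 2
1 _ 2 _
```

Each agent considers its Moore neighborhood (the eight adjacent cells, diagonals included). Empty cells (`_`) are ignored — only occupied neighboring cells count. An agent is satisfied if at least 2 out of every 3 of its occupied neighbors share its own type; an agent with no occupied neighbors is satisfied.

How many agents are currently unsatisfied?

6

(1,1)1 0/2 unhappy
(1,3)2 3/4 ok
(1,4)1 0/3 unhappy
(2,1)2 2/4 unhappy
(2,2)2 5/7 ok
(2,3)2 5/7 ok
(2,4)2 4/5 ok
(3,1)2 2/4 unhappy
(3,2)1 1/7 unhappy
(3,3)2 5/6 ok
(3,4)2 4/4 ok
(4,1)1 1/2 unhappy
(4,3)2 2/3 ok
Unsatisfied: (1,1), (1,4), (2,1), (3,1), (3,2), (4,1) — 6 in total.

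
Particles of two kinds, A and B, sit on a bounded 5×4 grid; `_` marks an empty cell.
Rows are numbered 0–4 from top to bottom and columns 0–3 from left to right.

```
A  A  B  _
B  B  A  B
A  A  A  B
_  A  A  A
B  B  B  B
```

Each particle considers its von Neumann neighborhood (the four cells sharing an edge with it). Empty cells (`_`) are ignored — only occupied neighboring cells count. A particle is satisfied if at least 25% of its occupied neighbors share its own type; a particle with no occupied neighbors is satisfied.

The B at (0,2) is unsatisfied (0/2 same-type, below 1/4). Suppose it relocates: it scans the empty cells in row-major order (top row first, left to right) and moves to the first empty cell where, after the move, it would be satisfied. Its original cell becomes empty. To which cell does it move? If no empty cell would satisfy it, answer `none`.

(0,3)

Vacating (0,2). Empty cells in order:
  (0,3): 1/1 same-type → satisfied — stop here.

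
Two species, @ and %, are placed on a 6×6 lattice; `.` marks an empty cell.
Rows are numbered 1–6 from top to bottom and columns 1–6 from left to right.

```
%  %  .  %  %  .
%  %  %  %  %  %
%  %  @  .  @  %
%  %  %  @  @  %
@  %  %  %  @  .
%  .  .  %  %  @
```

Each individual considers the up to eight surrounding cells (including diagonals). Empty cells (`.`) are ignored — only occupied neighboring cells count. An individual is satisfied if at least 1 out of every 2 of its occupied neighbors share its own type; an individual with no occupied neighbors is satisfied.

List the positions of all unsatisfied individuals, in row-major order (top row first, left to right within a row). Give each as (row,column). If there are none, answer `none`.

(3,3), (3,5), (4,6), (5,1), (5,5)

Row 1: (1,1)% 3/3 ok · (1,2)% 4/4 ok · (1,4)% 4/4 ok · (1,5)% 4/4 ok
Row 2: (2,1)% 5/5 ok · (2,2)% 6/7 ok · (2,3)% 5/6 ok · (2,4)% 4/6 ok · (2,5)% 5/6 ok · (2,6)% 3/4 ok
Row 3: (3,1)% 5/5 ok · (3,2)% 7/8 ok · (3,3)@ 1/7 unhappy · (3,5)@ 2/7 unhappy · (3,6)% 3/5 ok
Row 4: (4,1)% 4/5 ok · (4,2)% 6/8 ok · (4,3)% 5/7 ok · (4,4)@ 4/7 ok · (4,5)@ 3/6 ok · (4,6)% 1/4 unhappy
Row 5: (5,1)@ 0/4 unhappy · (5,2)% 5/6 ok · (5,3)% 5/6 ok · (5,4)% 4/7 ok · (5,5)@ 3/7 unhappy
Row 6: (6,1)% 1/2 ok · (6,4)% 3/4 ok · (6,5)% 2/4 ok · (6,6)@ 1/2 ok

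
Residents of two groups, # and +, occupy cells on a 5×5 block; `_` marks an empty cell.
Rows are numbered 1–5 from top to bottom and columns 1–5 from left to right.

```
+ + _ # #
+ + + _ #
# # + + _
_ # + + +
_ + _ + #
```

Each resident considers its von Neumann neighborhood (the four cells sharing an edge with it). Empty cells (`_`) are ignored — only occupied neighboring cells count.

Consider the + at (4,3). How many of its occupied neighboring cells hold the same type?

2

Occupied neighbors of (4,3): (3,3)=+, (4,2)=#, (4,4)=+.
Same type (+): 2 of 3.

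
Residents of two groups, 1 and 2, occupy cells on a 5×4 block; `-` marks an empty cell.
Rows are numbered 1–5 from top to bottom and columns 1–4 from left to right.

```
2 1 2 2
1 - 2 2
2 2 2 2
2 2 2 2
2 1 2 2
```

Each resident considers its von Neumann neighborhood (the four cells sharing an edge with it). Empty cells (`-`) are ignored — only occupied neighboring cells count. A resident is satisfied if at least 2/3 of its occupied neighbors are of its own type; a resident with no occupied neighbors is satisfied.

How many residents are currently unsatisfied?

(1,1)2 0/2 unhappy
(1,2)1 0/2 unhappy
(1,3)2 2/3 ok
(1,4)2 2/2 ok
(2,1)1 0/2 unhappy
(2,3)2 3/3 ok
(2,4)2 3/3 ok
(3,1)2 2/3 ok
(3,2)2 3/3 ok
(3,3)2 4/4 ok
(3,4)2 3/3 ok
(4,1)2 3/3 ok
(4,2)2 3/4 ok
(4,3)2 4/4 ok
(4,4)2 3/3 ok
(5,1)2 1/2 unhappy
(5,2)1 0/3 unhappy
(5,3)2 2/3 ok
(5,4)2 2/2 ok
Unsatisfied: (1,1), (1,2), (2,1), (5,1), (5,2) — 5 in total.

5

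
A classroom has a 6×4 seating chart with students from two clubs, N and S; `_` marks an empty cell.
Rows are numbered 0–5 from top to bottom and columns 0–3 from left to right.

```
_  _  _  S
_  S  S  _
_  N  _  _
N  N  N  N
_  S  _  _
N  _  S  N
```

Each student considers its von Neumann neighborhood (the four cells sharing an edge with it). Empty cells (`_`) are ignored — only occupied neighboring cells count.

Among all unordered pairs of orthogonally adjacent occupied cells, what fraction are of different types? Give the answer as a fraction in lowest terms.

Scan each occupied cell's neighbors to the right and below so each pair is counted once.
Row 1: S(1,1)–S(1,2)= S(1,1)–N(2,1)≠  → 1/2 unlike.
Row 2: N(2,1)–N(3,1)=  → 0/1 unlike.
Row 3: N(3,0)–N(3,1)= N(3,1)–N(3,2)= N(3,1)–S(4,1)≠ N(3,2)–N(3,3)=  → 1/4 unlike.
Row 5: S(5,2)–N(5,3)≠  → 1/1 unlike.
Total adjacent occupied pairs: 8; unlike-type pairs: 3.
3/8 is already in lowest terms.

3/8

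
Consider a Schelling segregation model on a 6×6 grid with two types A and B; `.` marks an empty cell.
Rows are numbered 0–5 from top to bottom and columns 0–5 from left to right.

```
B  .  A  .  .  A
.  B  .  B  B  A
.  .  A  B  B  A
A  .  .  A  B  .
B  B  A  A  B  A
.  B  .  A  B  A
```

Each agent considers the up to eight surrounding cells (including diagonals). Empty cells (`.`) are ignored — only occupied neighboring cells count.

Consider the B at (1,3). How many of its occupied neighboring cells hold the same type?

3

Occupied neighbors of (1,3): (0,2)=A, (1,4)=B, (2,2)=A, (2,3)=B, (2,4)=B.
Same type (B): 3 of 5.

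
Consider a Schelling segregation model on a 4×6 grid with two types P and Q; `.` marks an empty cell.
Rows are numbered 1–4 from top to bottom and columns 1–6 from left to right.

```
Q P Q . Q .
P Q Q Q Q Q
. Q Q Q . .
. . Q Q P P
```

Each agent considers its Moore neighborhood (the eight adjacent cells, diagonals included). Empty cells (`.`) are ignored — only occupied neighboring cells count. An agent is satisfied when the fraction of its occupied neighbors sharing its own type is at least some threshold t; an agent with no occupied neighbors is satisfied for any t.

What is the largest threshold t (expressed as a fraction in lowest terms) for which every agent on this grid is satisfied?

1/5

(1,1)Q 1/3
(1,2)P 1/5
(1,3)Q 3/4
(1,5)Q 3/3
(2,1)P 1/4
(2,2)Q 5/7
(2,3)Q 6/7
(2,4)Q 6/6
(2,5)Q 4/4
(2,6)Q 2/2
(3,2)Q 4/5
(3,3)Q 7/7
(3,4)Q 6/7
(4,3)Q 4/4
(4,4)Q 3/4
(4,5)P 1/3
(4,6)P 1/1
The smallest same-type fraction is 1/5 at (1,2), which reduces to 1/5. Any threshold above that leaves this agent unsatisfied.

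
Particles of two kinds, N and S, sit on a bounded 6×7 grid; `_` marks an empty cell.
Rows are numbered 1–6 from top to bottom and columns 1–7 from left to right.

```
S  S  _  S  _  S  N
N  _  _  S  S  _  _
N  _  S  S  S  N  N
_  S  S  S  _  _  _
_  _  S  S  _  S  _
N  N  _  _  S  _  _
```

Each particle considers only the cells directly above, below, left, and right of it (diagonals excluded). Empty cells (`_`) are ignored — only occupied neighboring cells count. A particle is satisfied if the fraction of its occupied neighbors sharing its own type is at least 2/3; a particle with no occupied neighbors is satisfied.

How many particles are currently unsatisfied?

(1,1)S 1/2 unhappy
(1,2)S 1/1 ok
(1,4)S 1/1 ok
(1,6)S 0/1 unhappy
(1,7)N 0/1 unhappy
(2,1)N 1/2 unhappy
(2,4)S 3/3 ok
(2,5)S 2/2 ok
(3,1)N 1/1 ok
(3,3)S 2/2 ok
(3,4)S 4/4 ok
(3,5)S 2/3 ok
(3,6)N 1/2 unhappy
(3,7)N 1/1 ok
(4,2)S 1/1 ok
(4,3)S 4/4 ok
(4,4)S 3/3 ok
(5,3)S 2/2 ok
(5,4)S 2/2 ok
(5,6)S 0/0 ok
(6,1)N 1/1 ok
(6,2)N 1/1 ok
(6,5)S 0/0 ok
Unsatisfied: (1,1), (1,6), (1,7), (2,1), (3,6) — 5 in total.

5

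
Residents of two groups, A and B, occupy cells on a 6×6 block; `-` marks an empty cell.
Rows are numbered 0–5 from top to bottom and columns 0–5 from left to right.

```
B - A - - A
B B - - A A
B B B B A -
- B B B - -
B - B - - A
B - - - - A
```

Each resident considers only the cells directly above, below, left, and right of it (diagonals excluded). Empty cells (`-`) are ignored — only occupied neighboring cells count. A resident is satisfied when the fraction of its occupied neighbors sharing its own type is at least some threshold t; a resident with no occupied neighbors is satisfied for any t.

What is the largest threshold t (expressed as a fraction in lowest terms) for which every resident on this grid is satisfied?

1/2

(0,0)B 1/1
(0,2)A — no occupied neighbors
(0,5)A 1/1
(1,0)B 3/3
(1,1)B 2/2
(1,4)A 2/2
(1,5)A 2/2
(2,0)B 2/2
(2,1)B 4/4
(2,2)B 3/3
(2,3)B 2/3
(2,4)A 1/2
(3,1)B 2/2
(3,2)B 4/4
(3,3)B 2/2
(4,0)B 1/1
(4,2)B 1/1
(4,5)A 1/1
(5,0)B 1/1
(5,5)A 1/1
The smallest same-type fraction is 1/2 at (2,4), which reduces to 1/2. Any threshold above that leaves this resident unsatisfied.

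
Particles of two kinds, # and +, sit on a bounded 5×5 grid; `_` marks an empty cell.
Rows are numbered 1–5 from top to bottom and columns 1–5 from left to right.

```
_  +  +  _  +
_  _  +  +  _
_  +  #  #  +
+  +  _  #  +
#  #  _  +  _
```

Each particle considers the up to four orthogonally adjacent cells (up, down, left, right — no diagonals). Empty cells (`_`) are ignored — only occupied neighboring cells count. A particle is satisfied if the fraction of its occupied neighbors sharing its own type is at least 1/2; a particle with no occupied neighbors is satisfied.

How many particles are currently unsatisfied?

(1,2)+ 1/1 satisfied
(1,3)+ 2/2 satisfied
(1,5)+ 0/0 satisfied
(2,3)+ 2/3 satisfied
(2,4)+ 1/2 satisfied
(3,2)+ 1/2 satisfied
(3,3)# 1/3 not
(3,4)# 2/4 satisfied
(3,5)+ 1/2 satisfied
(4,1)+ 1/2 satisfied
(4,2)+ 2/3 satisfied
(4,4)# 1/3 not
(4,5)+ 1/2 satisfied
(5,1)# 1/2 satisfied
(5,2)# 1/2 satisfied
(5,4)+ 0/1 not
Unsatisfied: (3,3), (4,4), (5,4) — 3 in total.

3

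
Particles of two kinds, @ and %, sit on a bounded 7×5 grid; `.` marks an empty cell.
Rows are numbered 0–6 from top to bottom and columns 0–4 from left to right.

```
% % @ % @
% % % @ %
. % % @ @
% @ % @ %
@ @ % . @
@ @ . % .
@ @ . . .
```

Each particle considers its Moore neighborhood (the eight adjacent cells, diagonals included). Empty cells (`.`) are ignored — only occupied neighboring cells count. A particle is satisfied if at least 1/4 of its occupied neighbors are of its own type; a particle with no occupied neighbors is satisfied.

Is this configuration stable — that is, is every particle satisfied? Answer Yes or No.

No

Row 0: (0,0)% 3/3 ok · (0,1)% 4/5 ok · (0,2)@ 1/5 unhappy · (0,3)% 2/5 ok · (0,4)@ 1/3 ok
Row 1: (1,0)% 4/4 ok · (1,1)% 6/7 ok · (1,2)% 5/8 ok · (1,3)@ 4/8 ok · (1,4)% 1/5 unhappy
Row 2: (2,1)% 6/7 ok · (2,2)% 4/8 ok · (2,3)@ 3/8 ok · (2,4)@ 3/5 ok
Row 3: (3,0)% 1/4 ok · (3,1)@ 2/7 ok · (3,2)% 3/7 ok · (3,3)@ 3/7 ok · (3,4)% 0/4 unhappy
Row 4: (4,0)@ 4/5 ok · (4,1)@ 4/7 ok · (4,2)% 2/6 ok · (4,4)@ 1/3 ok
Row 5: (5,0)@ 5/5 ok · (5,1)@ 5/6 ok · (5,3)% 1/2 ok
Row 6: (6,0)@ 3/3 ok · (6,1)@ 3/3 ok
For instance (0,2) has only 1/5 same-type neighbors, below 1/4.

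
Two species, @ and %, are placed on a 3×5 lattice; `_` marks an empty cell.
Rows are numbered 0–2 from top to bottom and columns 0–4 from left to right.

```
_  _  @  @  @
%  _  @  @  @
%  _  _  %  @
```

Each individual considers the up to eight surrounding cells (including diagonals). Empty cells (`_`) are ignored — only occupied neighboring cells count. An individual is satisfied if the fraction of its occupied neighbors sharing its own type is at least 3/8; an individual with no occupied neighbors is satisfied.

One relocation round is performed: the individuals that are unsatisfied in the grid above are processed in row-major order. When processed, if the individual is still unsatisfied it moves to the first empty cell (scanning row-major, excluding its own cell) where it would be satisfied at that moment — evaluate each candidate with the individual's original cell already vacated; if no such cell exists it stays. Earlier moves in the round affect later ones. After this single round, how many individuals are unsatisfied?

Initially unsatisfied (in order): (2,3).
  (2,3) → (0,0).
Resulting grid:
% _ @ @ @
% _ @ @ @
% _ _ _ @
All satisfied now.

0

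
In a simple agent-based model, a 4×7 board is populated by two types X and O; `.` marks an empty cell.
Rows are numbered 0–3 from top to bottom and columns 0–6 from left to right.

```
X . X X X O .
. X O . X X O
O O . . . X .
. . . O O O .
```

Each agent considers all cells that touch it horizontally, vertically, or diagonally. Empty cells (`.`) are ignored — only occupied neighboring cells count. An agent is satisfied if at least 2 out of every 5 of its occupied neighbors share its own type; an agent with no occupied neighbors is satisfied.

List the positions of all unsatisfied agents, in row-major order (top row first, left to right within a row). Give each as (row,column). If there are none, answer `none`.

(0,5), (1,2), (1,6)

Row 0: (0,0)X 1/1 satisfied · (0,2)X 2/3 satisfied · (0,3)X 3/4 satisfied · (0,4)X 3/4 satisfied · (0,5)O 1/4 not
Row 1: (1,1)X 2/5 satisfied · (1,2)O 1/4 not · (1,4)X 4/5 satisfied · (1,5)X 3/5 satisfied · (1,6)O 1/3 not
Row 2: (2,0)O 1/2 satisfied · (2,1)O 2/3 satisfied · (2,5)X 2/5 satisfied
Row 3: (3,3)O 1/1 satisfied · (3,4)O 2/3 satisfied · (3,5)O 1/2 satisfied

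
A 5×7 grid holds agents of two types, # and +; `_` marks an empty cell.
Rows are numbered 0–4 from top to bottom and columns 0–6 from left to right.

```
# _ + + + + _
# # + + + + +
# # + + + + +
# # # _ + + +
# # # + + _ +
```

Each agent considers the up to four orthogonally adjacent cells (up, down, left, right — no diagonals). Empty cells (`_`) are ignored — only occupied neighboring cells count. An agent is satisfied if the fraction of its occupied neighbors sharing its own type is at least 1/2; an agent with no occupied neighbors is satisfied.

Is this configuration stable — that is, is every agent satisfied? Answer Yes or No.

Yes

(0,0)# 1/1 ok
(0,2)+ 2/2 ok
(0,3)+ 3/3 ok
(0,4)+ 3/3 ok
(0,5)+ 2/2 ok
(1,0)# 3/3 ok
(1,1)# 2/3 ok
(1,2)+ 3/4 ok
(1,3)+ 4/4 ok
(1,4)+ 4/4 ok
(1,5)+ 4/4 ok
(1,6)+ 2/2 ok
(2,0)# 3/3 ok
(2,1)# 3/4 ok
(2,2)+ 2/4 ok
(2,3)+ 3/3 ok
(2,4)+ 4/4 ok
(2,5)+ 4/4 ok
(2,6)+ 3/3 ok
(3,0)# 3/3 ok
(3,1)# 4/4 ok
(3,2)# 2/3 ok
(3,4)+ 3/3 ok
(3,5)+ 3/3 ok
(3,6)+ 3/3 ok
(4,0)# 2/2 ok
(4,1)# 3/3 ok
(4,2)# 2/3 ok
(4,3)+ 1/2 ok
(4,4)+ 2/2 ok
(4,6)+ 1/1 ok
All meet the threshold, so the configuration is stable.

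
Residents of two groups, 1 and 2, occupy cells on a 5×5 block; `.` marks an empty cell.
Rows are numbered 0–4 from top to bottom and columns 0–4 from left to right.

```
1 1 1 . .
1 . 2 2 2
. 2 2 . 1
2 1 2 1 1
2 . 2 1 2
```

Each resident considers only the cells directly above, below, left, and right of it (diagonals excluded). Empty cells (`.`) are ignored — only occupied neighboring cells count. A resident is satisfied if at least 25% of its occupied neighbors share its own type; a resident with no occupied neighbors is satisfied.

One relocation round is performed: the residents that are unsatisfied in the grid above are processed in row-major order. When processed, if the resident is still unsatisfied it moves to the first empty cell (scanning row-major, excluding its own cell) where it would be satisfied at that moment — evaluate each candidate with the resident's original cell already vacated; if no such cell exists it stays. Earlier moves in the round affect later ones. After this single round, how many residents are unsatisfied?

0

Initially unsatisfied (in order): (3,1), (4,4).
  (3,1) → (0,3).
  (4,4) → (0,4).
Resulting grid:
1 1 1 1 2
1 . 2 2 2
. 2 2 . 1
2 . 2 1 1
2 . 2 1 .
All satisfied now.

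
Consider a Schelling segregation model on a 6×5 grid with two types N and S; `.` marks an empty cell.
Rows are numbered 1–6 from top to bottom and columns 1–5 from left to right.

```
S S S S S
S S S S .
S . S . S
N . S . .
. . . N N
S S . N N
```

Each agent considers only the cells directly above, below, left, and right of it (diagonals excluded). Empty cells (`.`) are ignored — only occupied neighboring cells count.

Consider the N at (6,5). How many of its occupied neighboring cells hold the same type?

2

Occupied neighbors of (6,5): (5,5)=N, (6,4)=N.
Same type (N): 2 of 2.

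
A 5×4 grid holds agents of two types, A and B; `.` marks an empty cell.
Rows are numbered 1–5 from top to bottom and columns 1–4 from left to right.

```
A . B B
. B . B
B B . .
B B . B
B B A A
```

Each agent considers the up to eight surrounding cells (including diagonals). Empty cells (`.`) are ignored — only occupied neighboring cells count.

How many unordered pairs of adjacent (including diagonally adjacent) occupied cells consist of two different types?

5

Scan each occupied cell's neighbors to the right and below (and the two forward diagonals) so each pair is counted once.
From row 1: 1 unlike of 5 pairs (running 1/5).
From row 2: 0 unlike of 2 pairs (running 1/7).
From row 3: 0 unlike of 5 pairs (running 1/12).
From row 4: 3 unlike of 8 pairs (running 4/20).
From row 5: 1 unlike of 3 pairs (running 5/23).
Total adjacent occupied pairs: 23; unlike-type pairs: 5.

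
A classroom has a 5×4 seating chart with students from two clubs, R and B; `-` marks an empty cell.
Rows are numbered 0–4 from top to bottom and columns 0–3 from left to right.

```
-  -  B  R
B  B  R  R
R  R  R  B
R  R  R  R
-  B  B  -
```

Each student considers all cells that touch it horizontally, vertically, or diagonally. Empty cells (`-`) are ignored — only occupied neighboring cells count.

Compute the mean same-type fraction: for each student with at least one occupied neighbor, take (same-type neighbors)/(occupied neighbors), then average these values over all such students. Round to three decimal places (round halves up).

(0,2)B 1/4
(0,3)R 2/3
(1,0)B 1/3
(1,1)B 2/6
(1,2)R 4/7
(1,3)R 3/5
(2,0)R 3/5
(2,1)R 6/8
(2,2)R 6/8
(2,3)B 0/5
(3,0)R 3/4
(3,1)R 5/7
(3,2)R 4/7
(3,3)R 2/4
(4,1)B 1/4
(4,2)B 1/4
Sum over 16 students: 1/4 + 2/3 + 1/3 + 2/6 + 4/7 + 3/5 + 3/5 + 6/8 + 6/8 + 0/5 + 3/4 + 5/7 + 4/7 + 2/4 + 1/4 + 1/4 = 1657/210; mean = 1657/210 ÷ 16 = 1657/3360 = 0.493154… → 0.493.

0.493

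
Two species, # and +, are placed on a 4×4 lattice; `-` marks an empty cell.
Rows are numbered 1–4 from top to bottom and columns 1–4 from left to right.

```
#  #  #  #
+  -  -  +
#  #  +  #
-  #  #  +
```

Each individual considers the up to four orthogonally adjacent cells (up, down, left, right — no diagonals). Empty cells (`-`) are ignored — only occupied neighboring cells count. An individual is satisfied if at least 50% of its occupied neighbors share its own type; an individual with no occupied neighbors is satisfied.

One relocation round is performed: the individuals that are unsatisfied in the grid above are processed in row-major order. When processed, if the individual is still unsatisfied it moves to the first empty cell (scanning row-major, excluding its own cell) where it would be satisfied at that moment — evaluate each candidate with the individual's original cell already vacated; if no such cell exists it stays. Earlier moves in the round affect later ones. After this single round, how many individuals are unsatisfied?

Initially unsatisfied (in order): (2,1), (2,4), (3,3), (3,4), (4,3), (4,4).
  (2,1) → (2,3).
  (2,4): no empty cell satisfies it; stays.
  (3,3): no empty cell satisfies it; stays.
  (3,4) → (2,1).
  (4,3) → (2,2).
  (4,4): now satisfied by earlier moves; stays.
Resulting grid:
# # # #
# # + +
# # + -
- # - +
All satisfied now.

0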